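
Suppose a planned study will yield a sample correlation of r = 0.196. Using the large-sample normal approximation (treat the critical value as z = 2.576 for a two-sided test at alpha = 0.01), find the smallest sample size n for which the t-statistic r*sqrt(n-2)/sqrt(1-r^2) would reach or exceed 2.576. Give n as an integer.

169

r√(n−2)/√(1−r²) ≥ 2.576  ⇔  n−2 ≥ (2.576)²·(1−r²)/r²
(1−r²)/r² = (1−0.038416)/0.038416 = 25.0308
n ≥ 2 + 6.635776·25.0308 = 2 + 166.0988 = 168.0988
⌈168.0988⌉ = 169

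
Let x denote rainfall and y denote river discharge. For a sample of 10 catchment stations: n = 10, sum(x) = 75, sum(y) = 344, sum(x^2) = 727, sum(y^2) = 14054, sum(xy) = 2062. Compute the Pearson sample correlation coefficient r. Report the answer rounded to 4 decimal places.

S_xy = nΣxy − ΣxΣy = 10·2062 − 75·344 = 20620 − 25800 = -5180
S_xx = nΣx² − (Σx)² = 10·727 − 75² = 7270 − 5625 = 1645
S_yy = nΣy² − (Σy)² = 10·14054 − 344² = 140540 − 118336 = 22204
r = S_xy / √(S_xx·S_yy) = -5180 / √(1645·22204) = -5180 / √36525580 = -5180 / 6043.6396 = -0.8571

-0.8571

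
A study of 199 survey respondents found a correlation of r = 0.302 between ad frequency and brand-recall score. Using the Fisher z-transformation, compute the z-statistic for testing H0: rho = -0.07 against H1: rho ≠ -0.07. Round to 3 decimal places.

z_r = atanh(0.302) = 0.311719,  z_0 = atanh(-0.07) = -0.070115
SE = 1/√(n−3) = 1/√196 = 0.071429
z = (z_r − z_0)/SE = (0.311719 − (-0.070115)) / 0.071429 = 0.381834 / 0.071429 = 5.346

5.346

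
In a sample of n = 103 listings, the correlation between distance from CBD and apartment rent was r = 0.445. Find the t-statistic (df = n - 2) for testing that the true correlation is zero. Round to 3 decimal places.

4.994

t = r·√(n−2) / √(1−r²) with r = 0.445, n = 103
  = 0.445·√101 / √(1 − 0.198025)
  = 0.445·10.049876 / 0.895531
  = 4.472195 / 0.895531 = 4.994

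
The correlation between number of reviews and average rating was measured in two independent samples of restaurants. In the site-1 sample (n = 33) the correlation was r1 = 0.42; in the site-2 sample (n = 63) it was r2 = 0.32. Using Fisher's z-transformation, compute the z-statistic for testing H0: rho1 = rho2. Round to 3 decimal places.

z1 = atanh(0.42) = 0.447692,  z2 = atanh(0.32) = 0.331647
SE = √(1/(n1−3) + 1/(n2−3)) = √(1/30 + 1/60) = √(0.0333333 + 0.0166667) = √0.0500000 = 0.223607
z = (z1 − z2)/SE = (0.447692 − 0.331647) / 0.223607 = 0.116045 / 0.223607 = 0.519

0.519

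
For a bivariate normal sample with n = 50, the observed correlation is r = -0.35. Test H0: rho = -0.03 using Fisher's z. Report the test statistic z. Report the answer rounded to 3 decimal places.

-2.300

z_r = atanh(-0.35) = -0.365444,  z_0 = atanh(-0.03) = -0.030009
SE = 1/√(n−3) = 1/√47 = 0.145865
z = (z_r − z_0)/SE = (-0.365444 − (-0.030009)) / 0.145865 = -0.335435 / 0.145865 = -2.300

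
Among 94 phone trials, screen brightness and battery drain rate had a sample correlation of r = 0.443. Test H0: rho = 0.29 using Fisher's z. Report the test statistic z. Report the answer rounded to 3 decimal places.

z_r = atanh(0.443) = 0.475957,  z_0 = atanh(0.29) = 0.298566
SE = 1/√(n−3) = 1/√91 = 0.104828
z = (z_r − z_0)/SE = (0.475957 − 0.298566) / 0.104828 = 0.177391 / 0.104828 = 1.692

1.692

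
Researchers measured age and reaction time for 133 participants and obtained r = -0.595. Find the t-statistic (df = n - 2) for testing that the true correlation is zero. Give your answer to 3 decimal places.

t = r·√(n−2) / √(1−r²) with r = -0.595, n = 133
  = -0.595·√131 / √(1 − 0.354025)
  = -0.595·11.445523 / 0.803726
  = -6.810086 / 0.803726 = -8.473

-8.473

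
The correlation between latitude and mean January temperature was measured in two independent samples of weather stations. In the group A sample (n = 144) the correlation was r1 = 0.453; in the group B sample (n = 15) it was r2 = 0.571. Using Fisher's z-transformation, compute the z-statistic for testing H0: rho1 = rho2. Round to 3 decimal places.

Fisher z-transforms: z1 = atanh(0.453) = 0.488468, z2 = atanh(0.571) = 0.649005; difference d = -0.160537
Var(d) = 1/141 + 1/12 = 0.0070922 + 0.0833333 = 0.0904255
z = d/√Var(d) = -0.160537 / √0.0904255 = -0.160537 / 0.300708 = -0.534

-0.534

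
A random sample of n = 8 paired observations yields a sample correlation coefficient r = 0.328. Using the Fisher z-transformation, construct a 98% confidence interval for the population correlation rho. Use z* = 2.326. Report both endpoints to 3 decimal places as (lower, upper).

Fisher z: z_r = atanh(r) = ½·ln((1+0.328)/(1−0.328)) = 0.340585
SE(z) = 1/√(n−3) = 1/√5 = 0.447214
98% ⇒ z* = 2.326; margin = 2.326·0.447214 = 1.040220
CI on z-scale: (-0.699635, 1.380805)
Back-transform: tanh(-0.699635) = -0.604136, tanh(1.380805) = 0.881131

(-0.604, 0.881)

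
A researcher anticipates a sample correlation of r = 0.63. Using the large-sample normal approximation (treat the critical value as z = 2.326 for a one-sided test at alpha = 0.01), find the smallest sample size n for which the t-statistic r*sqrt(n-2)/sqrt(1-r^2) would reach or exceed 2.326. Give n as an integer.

11

Need r·√(n−2)/√(1−r²) ≥ 2.326
√(n−2) ≥ 2.326·√(1−0.3969) / 0.63 = 2.326·0.776595 / 0.63 = 2.8672
n−2 ≥ 8.2208  ⇒  n ≥ 10.2208
Smallest integer n = 11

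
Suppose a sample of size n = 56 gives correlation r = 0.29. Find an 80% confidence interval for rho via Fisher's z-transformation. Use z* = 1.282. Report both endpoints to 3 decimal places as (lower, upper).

Fisher z: z_r = atanh(r) = ½·ln((1+0.29)/(1−0.29)) = 0.298566
SE(z) = 1/√(n−3) = 1/√53 = 0.137361
80% ⇒ z* = 1.282; margin = 1.282·0.137361 = 0.176097
CI on z-scale: (0.122469, 0.474663)
Back-transform: tanh(0.122469) = 0.121860, tanh(0.474663) = 0.441959

(0.122, 0.442)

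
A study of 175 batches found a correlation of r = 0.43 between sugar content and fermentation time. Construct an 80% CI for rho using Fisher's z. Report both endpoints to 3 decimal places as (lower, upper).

(0.347, 0.506)

Fisher z: z_r = atanh(r) = ½·ln((1+0.43)/(1−0.43)) = 0.459897
SE(z) = 1/√(n−3) = 1/√172 = 0.076249
80% ⇒ z* = 1.282; margin = 1.282·0.076249 = 0.097751
CI on z-scale: (0.362146, 0.557648)
Back-transform: tanh(0.362146) = 0.347103, tanh(0.557648) = 0.506230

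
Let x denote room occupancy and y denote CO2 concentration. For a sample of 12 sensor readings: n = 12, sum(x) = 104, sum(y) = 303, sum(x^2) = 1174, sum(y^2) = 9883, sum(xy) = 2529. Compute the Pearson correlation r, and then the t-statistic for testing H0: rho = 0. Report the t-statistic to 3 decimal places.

S_xy = nΣxy − ΣxΣy = 12·2529 − 104·303 = 30348 − 31512 = -1164
S_xx = nΣx² − (Σx)² = 12·1174 − 104² = 14088 − 10816 = 3272
S_yy = nΣy² − (Σy)² = 12·9883 − 303² = 118596 − 91809 = 26787
r = S_xy / √(S_xx·S_yy) = -1164 / √(3272·26787) = -1164 / √87647064 = -1164 / 9362.0011 = -0.1243
t = r·√(n−2)/√(1−r²) = -0.1243·√10 / √(1−0.015450) = -0.393071 / 0.992245 = -0.396

-0.396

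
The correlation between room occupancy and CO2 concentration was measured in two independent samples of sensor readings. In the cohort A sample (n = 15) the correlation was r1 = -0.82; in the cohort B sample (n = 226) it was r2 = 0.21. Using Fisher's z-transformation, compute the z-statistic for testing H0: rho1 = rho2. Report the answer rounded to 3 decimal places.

Fisher z-transforms: z1 = atanh(-0.82) = -1.156817, z2 = atanh(0.21) = 0.213171; difference d = -1.369988
Var(d) = 1/12 + 1/223 = 0.0833333 + 0.0044843 = 0.0878176
z = d/√Var(d) = -1.369988 / √0.0878176 = -1.369988 / 0.296340 = -4.623

-4.623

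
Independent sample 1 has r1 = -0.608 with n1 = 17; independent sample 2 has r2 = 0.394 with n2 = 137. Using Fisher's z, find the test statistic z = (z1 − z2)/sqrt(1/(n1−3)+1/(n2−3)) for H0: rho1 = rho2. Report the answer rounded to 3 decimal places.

-3.996

Fisher z-transforms: z1 = atanh(-0.608) = -0.705742, z2 = atanh(0.394) = 0.416526; difference d = -1.122268
Var(d) = 1/14 + 1/134 = 0.0714286 + 0.0074627 = 0.0788913
z = d/√Var(d) = -1.122268 / √0.0788913 = -1.122268 / 0.280876 = -3.996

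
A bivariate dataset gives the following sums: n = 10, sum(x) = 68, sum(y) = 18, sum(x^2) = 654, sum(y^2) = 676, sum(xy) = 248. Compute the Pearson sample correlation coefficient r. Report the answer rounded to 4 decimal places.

0.3577

S_xy = nΣxy − ΣxΣy = 10·248 − 68·18 = 2480 − 1224 = 1256
S_xx = nΣx² − (Σx)² = 10·654 − 68² = 6540 − 4624 = 1916
S_yy = nΣy² − (Σy)² = 10·676 − 18² = 6760 − 324 = 6436
r = S_xy / √(S_xx·S_yy) = 1256 / √(1916·6436) = 1256 / √12331376 = 1256 / 3511.6059 = 0.3577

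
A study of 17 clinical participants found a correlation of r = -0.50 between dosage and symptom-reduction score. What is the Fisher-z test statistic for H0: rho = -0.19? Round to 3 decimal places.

Fisher z: atanh(-0.50) = -0.549306, atanh(-0.19) = -0.192337
z = (z_r − z_0)·√(n−3) = (-0.549306 − (-0.192337))·√14 = -0.356969 · 3.741657 = -1.336

-1.336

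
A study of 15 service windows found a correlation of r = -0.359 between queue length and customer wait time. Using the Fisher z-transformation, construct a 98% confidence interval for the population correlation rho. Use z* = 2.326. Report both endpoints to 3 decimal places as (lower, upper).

(-0.781, 0.287)

Fisher z: z_r = atanh(r) = ½·ln((1+(-0.359))/(1−(-0.359))) = -0.375737
SE(z) = 1/√(n−3) = 1/√12 = 0.288675
98% ⇒ z* = 2.326; margin = 2.326·0.288675 = 0.671458
CI on z-scale: (-1.047195, 0.295721)
Back-transform: tanh(-1.047195) = -0.780713, tanh(0.295721) = 0.287392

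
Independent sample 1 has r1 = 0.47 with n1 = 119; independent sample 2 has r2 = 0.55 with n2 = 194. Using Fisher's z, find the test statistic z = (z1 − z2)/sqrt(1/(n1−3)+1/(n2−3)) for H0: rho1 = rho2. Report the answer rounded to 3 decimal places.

-0.920

z1 = atanh(0.47) = 0.510070,  z2 = atanh(0.55) = 0.618381
SE = √(1/(n1−3) + 1/(n2−3)) = √(1/116 + 1/191) = √(0.0086207 + 0.0052356) = √0.0138563 = 0.117713
z = (z1 − z2)/SE = (0.510070 − 0.618381) / 0.117713 = -0.108311 / 0.117713 = -0.920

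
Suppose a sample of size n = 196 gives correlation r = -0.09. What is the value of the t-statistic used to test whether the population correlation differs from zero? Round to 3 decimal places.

1 − r² = 1 − 0.0081 = 0.9919;  √(1−r²) = 0.995942
√(n−2) = √194 = 13.928388
t = r·√(n−2)/√(1−r²) = -0.09 · 13.928388 / 0.995942 = -1.259

-1.259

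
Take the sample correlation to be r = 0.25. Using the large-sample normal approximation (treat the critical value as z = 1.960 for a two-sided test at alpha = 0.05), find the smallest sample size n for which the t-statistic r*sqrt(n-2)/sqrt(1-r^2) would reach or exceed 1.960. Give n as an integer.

r√(n−2)/√(1−r²) ≥ 1.960  ⇔  n−2 ≥ (1.960)²·(1−r²)/r²
(1−r²)/r² = (1−0.0625)/0.0625 = 15.0000
n ≥ 2 + 3.8416·15.0000 = 2 + 57.6240 = 59.6240
⌈59.6240⌉ = 60

60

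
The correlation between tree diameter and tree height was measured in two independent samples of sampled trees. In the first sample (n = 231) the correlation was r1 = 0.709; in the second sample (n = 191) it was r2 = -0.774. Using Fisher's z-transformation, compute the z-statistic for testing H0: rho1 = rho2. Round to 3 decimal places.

19.443

z1 = atanh(0.709) = 0.885170,  z2 = atanh(-0.774) = -1.030229
SE = √(1/(n1−3) + 1/(n2−3)) = √(1/228 + 1/188) = √(0.0043860 + 0.0053191) = √0.0097051 = 0.098514
z = (z1 − z2)/SE = (0.885170 − (-1.030229)) / 0.098514 = 1.915399 / 0.098514 = 19.443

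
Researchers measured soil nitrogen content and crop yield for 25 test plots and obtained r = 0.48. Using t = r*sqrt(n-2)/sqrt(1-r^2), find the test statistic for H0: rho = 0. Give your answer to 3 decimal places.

1 − r² = 1 − 0.2304 = 0.7696;  √(1−r²) = 0.877268
√(n−2) = √23 = 4.795832
t = r·√(n−2)/√(1−r²) = 0.48 · 4.795832 / 0.877268 = 2.624

2.624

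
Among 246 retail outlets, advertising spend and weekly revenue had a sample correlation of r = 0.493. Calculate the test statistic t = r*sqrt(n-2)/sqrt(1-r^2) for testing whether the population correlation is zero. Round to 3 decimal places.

8.851

1 − r² = 1 − 0.243049 = 0.756951;  √(1−r²) = 0.870029
√(n−2) = √244 = 15.620499
t = r·√(n−2)/√(1−r²) = 0.493 · 15.620499 / 0.870029 = 8.851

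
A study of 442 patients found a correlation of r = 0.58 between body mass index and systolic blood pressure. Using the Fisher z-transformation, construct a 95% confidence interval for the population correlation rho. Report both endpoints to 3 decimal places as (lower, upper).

Fisher z: z_r = atanh(r) = ½·ln((1+0.58)/(1−0.58)) = 0.662463
SE(z) = 1/√(n−3) = 1/√439 = 0.047727
95% ⇒ z* = 1.960; margin = 1.960·0.047727 = 0.093545
CI on z-scale: (0.568918, 0.756008)
Back-transform: tanh(0.568918) = 0.514564, tanh(0.756008) = 0.638720

(0.515, 0.639)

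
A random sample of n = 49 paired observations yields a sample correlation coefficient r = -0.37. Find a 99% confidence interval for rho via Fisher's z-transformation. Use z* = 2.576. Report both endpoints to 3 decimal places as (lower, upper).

Fisher z: z_r = atanh(r) = ½·ln((1+(-0.37))/(1−(-0.37))) = -0.388423
SE(z) = 1/√(n−3) = 1/√46 = 0.147442
99% ⇒ z* = 2.576; margin = 2.576·0.147442 = 0.379811
CI on z-scale: (-0.768234, -0.008612)
Back-transform: tanh(-0.768234) = -0.645901, tanh(-0.008612) = -0.008612

(-0.646, -0.009)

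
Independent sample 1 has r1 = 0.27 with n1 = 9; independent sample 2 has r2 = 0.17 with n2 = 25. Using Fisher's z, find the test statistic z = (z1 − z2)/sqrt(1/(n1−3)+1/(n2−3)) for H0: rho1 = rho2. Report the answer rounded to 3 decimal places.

0.228

Fisher z-transforms: z1 = atanh(0.27) = 0.276864, z2 = atanh(0.17) = 0.171667; difference d = 0.105197
Var(d) = 1/6 + 1/22 = 0.1666667 + 0.0454545 = 0.2121212
z = d/√Var(d) = 0.105197 / √0.2121212 = 0.105197 / 0.460566 = 0.228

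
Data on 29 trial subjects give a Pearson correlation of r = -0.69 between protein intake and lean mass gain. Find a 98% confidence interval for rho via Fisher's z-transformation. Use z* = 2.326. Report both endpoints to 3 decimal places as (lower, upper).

(-0.863, -0.373)

Fisher z: z_r = atanh(r) = ½·ln((1+(-0.69))/(1−(-0.69))) = -0.847956
SE(z) = 1/√(n−3) = 1/√26 = 0.196116
98% ⇒ z* = 2.326; margin = 2.326·0.196116 = 0.456166
CI on z-scale: (-1.304122, -0.391790)
Back-transform: tanh(-1.304122) = -0.862781, tanh(-0.391790) = -0.372902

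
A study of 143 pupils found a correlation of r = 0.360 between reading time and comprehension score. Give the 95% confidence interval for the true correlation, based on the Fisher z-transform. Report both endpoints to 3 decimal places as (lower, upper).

Fisher z: z_r = atanh(r) = ½·ln((1+0.360)/(1−0.360)) = 0.376886
SE(z) = 1/√(n−3) = 1/√140 = 0.084515
95% ⇒ z* = 1.960; margin = 1.960·0.084515 = 0.165649
CI on z-scale: (0.211237, 0.542535)
Back-transform: tanh(0.211237) = 0.208150, tanh(0.542535) = 0.494904

(0.208, 0.495)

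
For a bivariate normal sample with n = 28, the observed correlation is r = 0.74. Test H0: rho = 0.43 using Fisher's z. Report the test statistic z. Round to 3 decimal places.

2.453

Fisher z: atanh(0.74) = 0.950479, atanh(0.43) = 0.459897
z = (z_r − z_0)·√(n−3) = (0.950479 − 0.459897)·√25 = 0.490582 · 5.000000 = 2.453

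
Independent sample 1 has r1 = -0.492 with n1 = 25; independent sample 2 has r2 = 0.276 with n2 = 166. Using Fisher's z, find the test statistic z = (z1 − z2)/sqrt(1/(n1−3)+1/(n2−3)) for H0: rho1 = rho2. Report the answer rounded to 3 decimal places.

-3.619

Fisher z-transforms: z1 = atanh(-0.492) = -0.538696, z2 = atanh(0.276) = 0.283347; difference d = -0.822043
Var(d) = 1/22 + 1/163 = 0.0454545 + 0.0061350 = 0.0515895
z = d/√Var(d) = -0.822043 / √0.0515895 = -0.822043 / 0.227133 = -3.619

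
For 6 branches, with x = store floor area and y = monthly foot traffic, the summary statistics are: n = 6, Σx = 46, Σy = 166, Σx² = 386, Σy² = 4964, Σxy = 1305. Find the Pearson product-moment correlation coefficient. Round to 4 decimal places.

S_xy = nΣxy − ΣxΣy = 6·1305 − 46·166 = 7830 − 7636 = 194
S_xx = nΣx² − (Σx)² = 6·386 − 46² = 2316 − 2116 = 200
S_yy = nΣy² − (Σy)² = 6·4964 − 166² = 29784 − 27556 = 2228
r = S_xy / √(S_xx·S_yy) = 194 / √(200·2228) = 194 / √445600 = 194 / 667.5328 = 0.2906

0.2906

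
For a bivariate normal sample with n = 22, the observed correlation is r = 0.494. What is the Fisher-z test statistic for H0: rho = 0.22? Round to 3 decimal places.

Fisher z: atanh(0.494) = 0.541338, atanh(0.22) = 0.223656
z = (z_r − z_0)·√(n−3) = (0.541338 − 0.223656)·√19 = 0.317682 · 4.358899 = 1.385

1.385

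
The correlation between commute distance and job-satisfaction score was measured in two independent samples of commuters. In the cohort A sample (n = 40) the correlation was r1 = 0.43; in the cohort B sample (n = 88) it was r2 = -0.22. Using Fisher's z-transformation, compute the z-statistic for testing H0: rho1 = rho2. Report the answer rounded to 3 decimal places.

z1 = atanh(0.43) = 0.459897,  z2 = atanh(-0.22) = -0.223656
SE = √(1/(n1−3) + 1/(n2−3)) = √(1/37 + 1/85) = √(0.0270270 + 0.0117647) = √0.0387917 = 0.196956
z = (z1 − z2)/SE = (0.459897 − (-0.223656)) / 0.196956 = 0.683553 / 0.196956 = 3.471

3.471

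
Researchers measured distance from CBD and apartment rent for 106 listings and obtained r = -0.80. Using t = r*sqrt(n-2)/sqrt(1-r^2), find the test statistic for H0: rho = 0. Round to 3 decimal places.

-13.597

1 − r² = 1 − 0.6400 = 0.3600;  √(1−r²) = 0.600000
√(n−2) = √104 = 10.198039
t = r·√(n−2)/√(1−r²) = -0.80 · 10.198039 / 0.600000 = -13.597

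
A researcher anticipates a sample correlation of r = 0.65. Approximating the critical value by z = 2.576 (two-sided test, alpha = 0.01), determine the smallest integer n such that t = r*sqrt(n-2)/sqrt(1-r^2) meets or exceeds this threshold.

Need r·√(n−2)/√(1−r²) ≥ 2.576
√(n−2) ≥ 2.576·√(1−0.4225) / 0.65 = 2.576·0.759934 / 0.65 = 3.0117
n−2 ≥ 9.0703  ⇒  n ≥ 11.0703
Smallest integer n = 12

12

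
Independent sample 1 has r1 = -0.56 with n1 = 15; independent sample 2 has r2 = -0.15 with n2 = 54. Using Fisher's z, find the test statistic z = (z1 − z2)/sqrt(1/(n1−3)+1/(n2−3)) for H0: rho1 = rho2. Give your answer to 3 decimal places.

Fisher z-transforms: z1 = atanh(-0.56) = -0.632833, z2 = atanh(-0.15) = -0.151140; difference d = -0.481693
Var(d) = 1/12 + 1/51 = 0.0833333 + 0.0196078 = 0.1029411
z = d/√Var(d) = -0.481693 / √0.1029411 = -0.481693 / 0.320844 = -1.501

-1.501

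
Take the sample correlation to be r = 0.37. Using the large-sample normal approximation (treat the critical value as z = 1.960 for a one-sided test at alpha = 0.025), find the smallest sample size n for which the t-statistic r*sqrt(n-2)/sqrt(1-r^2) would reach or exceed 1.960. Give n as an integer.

Need r·√(n−2)/√(1−r²) ≥ 1.960
√(n−2) ≥ 1.960·√(1−0.1369) / 0.37 = 1.960·0.929032 / 0.37 = 4.9214
n−2 ≥ 24.2202  ⇒  n ≥ 26.2202
Smallest integer n = 27

27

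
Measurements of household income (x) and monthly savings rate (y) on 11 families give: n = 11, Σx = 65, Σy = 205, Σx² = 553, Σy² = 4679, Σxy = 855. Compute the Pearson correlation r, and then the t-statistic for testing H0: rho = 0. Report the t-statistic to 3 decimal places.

-7.964

S_xy = nΣxy − ΣxΣy = 11·855 − 65·205 = 9405 − 13325 = -3920
S_xx = nΣx² − (Σx)² = 11·553 − 65² = 6083 − 4225 = 1858
S_yy = nΣy² − (Σy)² = 11·4679 − 205² = 51469 − 42025 = 9444
r = S_xy / √(S_xx·S_yy) = -3920 / √(1858·9444) = -3920 / √17546952 = -3920 / 4188.9082 = -0.9358
t = r·√(n−2)/√(1−r²) = -0.9358·√9 / √(1−0.875722) = -2.807400 / 0.352531 = -7.964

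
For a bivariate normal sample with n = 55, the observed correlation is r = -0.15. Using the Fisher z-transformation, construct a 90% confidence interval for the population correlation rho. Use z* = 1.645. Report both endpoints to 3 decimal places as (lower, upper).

z_r = atanh(-0.15) = -0.151140;  SE = 1/√(n−3) = 1/√52 = 0.138675
z-limits: -0.151140 ± 1.645·0.138675 = -0.151140 ± 0.228120 = [-0.379260, 0.076980]
ρ-limits: (tanh -0.379260, tanh 0.076980) = (-0.362, 0.077)

(-0.362, 0.077)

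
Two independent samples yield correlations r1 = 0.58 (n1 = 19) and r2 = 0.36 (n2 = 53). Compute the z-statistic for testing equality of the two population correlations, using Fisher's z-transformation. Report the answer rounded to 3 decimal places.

0.994

Fisher z-transforms: z1 = atanh(0.58) = 0.662463, z2 = atanh(0.36) = 0.376886; difference d = 0.285577
Var(d) = 1/16 + 1/50 = 0.0625000 + 0.0200000 = 0.0825000
z = d/√Var(d) = 0.285577 / √0.0825000 = 0.285577 / 0.287228 = 0.994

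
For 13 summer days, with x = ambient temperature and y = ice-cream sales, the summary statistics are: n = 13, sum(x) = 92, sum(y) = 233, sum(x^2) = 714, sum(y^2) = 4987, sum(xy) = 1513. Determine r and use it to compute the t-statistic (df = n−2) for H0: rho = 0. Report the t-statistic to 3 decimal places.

-2.499

Numerator: nΣxy − (Σx)(Σy) = 13·1513 − (92)(233) = -1767
Denominator: √[(nΣx²−(Σx)²)(nΣy²−(Σy)²)]
  nΣx²−(Σx)² = 13·714 − 8464 = 818;  nΣy²−(Σy)² = 13·4987 − 54289 = 10542
  √(818·10542) = √8623356 = 2936.5551
r = -1767 / 2936.5551 = -0.6017
t = r·√(n−2)/√(1−r²) = -0.6017·√11 / √(1−0.362043) = -1.995613 / 0.798722 = -2.499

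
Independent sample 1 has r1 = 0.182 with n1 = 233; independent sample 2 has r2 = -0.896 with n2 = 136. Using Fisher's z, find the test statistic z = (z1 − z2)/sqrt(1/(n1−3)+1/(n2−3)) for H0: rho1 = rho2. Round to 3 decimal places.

z1 = atanh(0.182) = 0.184050,  z2 = atanh(-0.896) = -1.451555
SE = √(1/(n1−3) + 1/(n2−3)) = √(1/230 + 1/133) = √(0.0043478 + 0.0075188) = √0.0118666 = 0.108934
z = (z1 − z2)/SE = (0.184050 − (-1.451555)) / 0.108934 = 1.635605 / 0.108934 = 15.015

15.015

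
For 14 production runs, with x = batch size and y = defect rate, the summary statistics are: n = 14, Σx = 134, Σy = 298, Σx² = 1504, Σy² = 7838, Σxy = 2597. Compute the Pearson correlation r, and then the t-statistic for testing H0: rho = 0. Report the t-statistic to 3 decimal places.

-1.715

Numerator: nΣxy − (Σx)(Σy) = 14·2597 − (134)(298) = -3574
Denominator: √[(nΣx²−(Σx)²)(nΣy²−(Σy)²)]
  nΣx²−(Σx)² = 14·1504 − 17956 = 3100;  nΣy²−(Σy)² = 14·7838 − 88804 = 20928
  √(3100·20928) = √64876800 = 8054.6136
r = -3574 / 8054.6136 = -0.4437
t = r·√(n−2)/√(1−r²) = -0.4437·√12 / √(1−0.196870) = -1.537022 / 0.896175 = -1.715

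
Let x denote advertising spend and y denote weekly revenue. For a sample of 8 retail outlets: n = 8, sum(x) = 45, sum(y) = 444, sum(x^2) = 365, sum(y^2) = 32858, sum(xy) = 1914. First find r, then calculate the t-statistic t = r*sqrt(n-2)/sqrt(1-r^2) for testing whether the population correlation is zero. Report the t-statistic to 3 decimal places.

S_xy = nΣxy − ΣxΣy = 8·1914 − 45·444 = 15312 − 19980 = -4668
S_xx = nΣx² − (Σx)² = 8·365 − 45² = 2920 − 2025 = 895
S_yy = nΣy² − (Σy)² = 8·32858 − 444² = 262864 − 197136 = 65728
r = S_xy / √(S_xx·S_yy) = -4668 / √(895·65728) = -4668 / √58826560 = -4668 / 7669.8475 = -0.6086
t = r·√(n−2)/√(1−r²) = -0.6086·√6 / √(1−0.370394) = -1.490759 / 0.793477 = -1.879

-1.879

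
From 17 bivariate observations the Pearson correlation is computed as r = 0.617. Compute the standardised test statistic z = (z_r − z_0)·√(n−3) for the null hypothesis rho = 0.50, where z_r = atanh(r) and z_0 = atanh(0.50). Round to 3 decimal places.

0.639

Fisher z: atanh(0.617) = 0.720146, atanh(0.50) = 0.549306
z = (z_r − z_0)·√(n−3) = (0.720146 − 0.549306)·√14 = 0.170840 · 3.741657 = 0.639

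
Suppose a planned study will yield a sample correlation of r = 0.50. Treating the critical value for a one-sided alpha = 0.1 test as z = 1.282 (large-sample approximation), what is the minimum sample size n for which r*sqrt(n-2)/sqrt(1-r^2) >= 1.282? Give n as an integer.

7

r√(n−2)/√(1−r²) ≥ 1.282  ⇔  n−2 ≥ (1.282)²·(1−r²)/r²
(1−r²)/r² = (1−0.2500)/0.2500 = 3.0000
n ≥ 2 + 1.643524·3.0000 = 2 + 4.9306 = 6.9306
⌈6.9306⌉ = 7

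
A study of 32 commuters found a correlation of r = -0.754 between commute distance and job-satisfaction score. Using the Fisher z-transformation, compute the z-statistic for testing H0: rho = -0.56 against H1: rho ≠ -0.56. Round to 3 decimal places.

-1.881

z_r = atanh(-0.754) = -0.982161,  z_0 = atanh(-0.56) = -0.632833
SE = 1/√(n−3) = 1/√29 = 0.185695
z = (z_r − z_0)/SE = (-0.982161 − (-0.632833)) / 0.185695 = -0.349328 / 0.185695 = -1.881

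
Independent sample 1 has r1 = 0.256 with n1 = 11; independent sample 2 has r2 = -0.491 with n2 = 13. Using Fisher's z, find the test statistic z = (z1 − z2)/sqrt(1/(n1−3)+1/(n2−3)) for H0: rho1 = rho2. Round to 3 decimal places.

1.685

z1 = atanh(0.256) = 0.261823,  z2 = atanh(-0.491) = -0.537377
SE = √(1/(n1−3) + 1/(n2−3)) = √(1/8 + 1/10) = √(0.1250000 + 0.1000000) = √0.2250000 = 0.474342
z = (z1 − z2)/SE = (0.261823 − (-0.537377)) / 0.474342 = 0.799200 / 0.474342 = 1.685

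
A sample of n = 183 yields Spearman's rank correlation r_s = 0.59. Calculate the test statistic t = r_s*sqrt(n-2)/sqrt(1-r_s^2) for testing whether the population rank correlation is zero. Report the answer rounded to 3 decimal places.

t = r_s·√(n−2) / √(1−r_s²) with r_s = 0.59, n = 183
  = 0.59·√181 / √(1 − 0.3481)
  = 0.59·13.453624 / 0.807403
  = 7.937638 / 0.807403 = 9.831

9.831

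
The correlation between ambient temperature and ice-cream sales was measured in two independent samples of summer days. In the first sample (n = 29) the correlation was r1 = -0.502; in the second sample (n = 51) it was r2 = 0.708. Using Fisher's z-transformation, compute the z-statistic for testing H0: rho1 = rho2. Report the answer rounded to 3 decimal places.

Fisher z-transforms: z1 = atanh(-0.502) = -0.551976, z2 = atanh(0.708) = 0.883162; difference d = -1.435138
Var(d) = 1/26 + 1/48 = 0.0384615 + 0.0208333 = 0.0592948
z = d/√Var(d) = -1.435138 / √0.0592948 = -1.435138 / 0.243505 = -5.894

-5.894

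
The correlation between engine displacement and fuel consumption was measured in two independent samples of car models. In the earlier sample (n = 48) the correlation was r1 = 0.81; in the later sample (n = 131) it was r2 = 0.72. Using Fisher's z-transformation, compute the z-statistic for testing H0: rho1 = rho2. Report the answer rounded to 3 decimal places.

1.266

z1 = atanh(0.81) = 1.127029,  z2 = atanh(0.72) = 0.907645
SE = √(1/(n1−3) + 1/(n2−3)) = √(1/45 + 1/128) = √(0.0222222 + 0.0078125) = √0.0300347 = 0.173305
z = (z1 − z2)/SE = (1.127029 − 0.907645) / 0.173305 = 0.219384 / 0.173305 = 1.266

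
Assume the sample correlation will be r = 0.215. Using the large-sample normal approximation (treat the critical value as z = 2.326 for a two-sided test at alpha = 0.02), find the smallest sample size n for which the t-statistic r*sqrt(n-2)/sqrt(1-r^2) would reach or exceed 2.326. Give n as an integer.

Need r·√(n−2)/√(1−r²) ≥ 2.326
√(n−2) ≥ 2.326·√(1−0.046225) / 0.215 = 2.326·0.976614 / 0.215 = 10.5656
n−2 ≥ 111.6319  ⇒  n ≥ 113.6319
Smallest integer n = 114

114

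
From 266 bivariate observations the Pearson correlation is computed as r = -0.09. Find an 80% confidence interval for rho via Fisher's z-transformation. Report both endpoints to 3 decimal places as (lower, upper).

(-0.168, -0.011)

z_r = atanh(-0.09) = -0.090244;  SE = 1/√(n−3) = 1/√263 = 0.061663
z-limits: -0.090244 ± 1.282·0.061663 = -0.090244 ± 0.079052 = [-0.169296, -0.011192]
ρ-limits: (tanh -0.169296, tanh -0.011192) = (-0.168, -0.011)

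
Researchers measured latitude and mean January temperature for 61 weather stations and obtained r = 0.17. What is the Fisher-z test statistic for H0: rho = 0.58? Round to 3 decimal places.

-3.738

Fisher z: atanh(0.17) = 0.171667, atanh(0.58) = 0.662463
z = (z_r − z_0)·√(n−3) = (0.171667 − 0.662463)·√58 = -0.490796 · 7.615773 = -3.738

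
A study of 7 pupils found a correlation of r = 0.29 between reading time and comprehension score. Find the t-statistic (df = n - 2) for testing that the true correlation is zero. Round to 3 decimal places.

0.678

t = r·√(n−2) / √(1−r²) with r = 0.29, n = 7
  = 0.29·√5 / √(1 − 0.0841)
  = 0.29·2.236068 / 0.957027
  = 0.648460 / 0.957027 = 0.678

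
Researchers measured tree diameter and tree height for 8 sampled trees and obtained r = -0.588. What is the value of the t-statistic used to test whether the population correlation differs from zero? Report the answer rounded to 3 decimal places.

-1.781

1 − r² = 1 − 0.345744 = 0.654256;  √(1−r²) = 0.808861
√(n−2) = √6 = 2.449490
t = r·√(n−2)/√(1−r²) = -0.588 · 2.449490 / 0.808861 = -1.781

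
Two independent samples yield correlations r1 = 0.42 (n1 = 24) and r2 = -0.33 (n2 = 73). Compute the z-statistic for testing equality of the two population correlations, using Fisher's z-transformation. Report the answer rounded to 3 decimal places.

Fisher z-transforms: z1 = atanh(0.42) = 0.447692, z2 = atanh(-0.33) = -0.342828; difference d = 0.790520
Var(d) = 1/21 + 1/70 = 0.0476190 + 0.0142857 = 0.0619047
z = d/√Var(d) = 0.790520 / √0.0619047 = 0.790520 / 0.248807 = 3.177

3.177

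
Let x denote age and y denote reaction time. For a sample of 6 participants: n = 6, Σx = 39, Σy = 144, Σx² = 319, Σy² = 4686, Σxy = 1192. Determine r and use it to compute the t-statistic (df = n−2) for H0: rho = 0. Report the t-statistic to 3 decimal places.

4.176

S_xy = nΣxy − ΣxΣy = 6·1192 − 39·144 = 7152 − 5616 = 1536
S_xx = nΣx² − (Σx)² = 6·319 − 39² = 1914 − 1521 = 393
S_yy = nΣy² − (Σy)² = 6·4686 − 144² = 28116 − 20736 = 7380
r = S_xy / √(S_xx·S_yy) = 1536 / √(393·7380) = 1536 / √2900340 = 1536 / 1703.0385 = 0.9019
t = r·√(n−2)/√(1−r²) = 0.9019·√4 / √(1−0.813424) = 1.803800 / 0.431944 = 4.176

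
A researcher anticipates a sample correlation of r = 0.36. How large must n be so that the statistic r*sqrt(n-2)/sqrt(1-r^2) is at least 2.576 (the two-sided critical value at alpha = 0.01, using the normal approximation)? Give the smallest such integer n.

47

Need r·√(n−2)/√(1−r²) ≥ 2.576
√(n−2) ≥ 2.576·√(1−0.1296) / 0.36 = 2.576·0.932952 / 0.36 = 6.6758
n−2 ≥ 44.5663  ⇒  n ≥ 46.5663
Smallest integer n = 47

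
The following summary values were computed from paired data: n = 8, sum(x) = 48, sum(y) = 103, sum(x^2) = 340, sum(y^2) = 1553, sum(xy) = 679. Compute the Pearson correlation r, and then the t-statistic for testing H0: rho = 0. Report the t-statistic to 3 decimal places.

1.663

Numerator: nΣxy − (Σx)(Σy) = 8·679 − (48)(103) = 488
Denominator: √[(nΣx²−(Σx)²)(nΣy²−(Σy)²)]
  nΣx²−(Σx)² = 8·340 − 2304 = 416;  nΣy²−(Σy)² = 8·1553 − 10609 = 1815
  √(416·1815) = √755040 = 868.9304
r = 488 / 868.9304 = 0.5616
t = r·√(n−2)/√(1−r²) = 0.5616·√6 / √(1−0.315395) = 1.375633 / 0.827409 = 1.663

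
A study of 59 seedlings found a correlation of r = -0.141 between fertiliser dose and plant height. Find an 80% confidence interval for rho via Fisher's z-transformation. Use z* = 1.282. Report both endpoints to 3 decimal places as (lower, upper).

Fisher z: z_r = atanh(r) = ½·ln((1+(-0.141))/(1−(-0.141))) = -0.141946
SE(z) = 1/√(n−3) = 1/√56 = 0.133631
80% ⇒ z* = 1.282; margin = 1.282·0.133631 = 0.171315
CI on z-scale: (-0.313261, 0.029369)
Back-transform: tanh(-0.313261) = -0.303401, tanh(0.029369) = 0.029361

(-0.303, 0.029)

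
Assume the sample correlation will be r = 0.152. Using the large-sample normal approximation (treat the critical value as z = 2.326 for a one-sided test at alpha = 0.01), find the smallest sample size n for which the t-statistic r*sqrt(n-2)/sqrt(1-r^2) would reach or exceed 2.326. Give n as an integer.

231

Need r·√(n−2)/√(1−r²) ≥ 2.326
√(n−2) ≥ 2.326·√(1−0.023104) / 0.152 = 2.326·0.988380 / 0.152 = 15.1248
n−2 ≥ 228.7596  ⇒  n ≥ 230.7596
Smallest integer n = 231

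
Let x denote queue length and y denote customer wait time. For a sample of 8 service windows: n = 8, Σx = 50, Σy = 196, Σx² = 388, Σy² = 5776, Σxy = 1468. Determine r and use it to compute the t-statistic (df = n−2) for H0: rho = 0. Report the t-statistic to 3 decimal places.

Numerator: nΣxy − (Σx)(Σy) = 8·1468 − (50)(196) = 1944
Denominator: √[(nΣx²−(Σx)²)(nΣy²−(Σy)²)]
  nΣx²−(Σx)² = 8·388 − 2500 = 604;  nΣy²−(Σy)² = 8·5776 − 38416 = 7792
  √(604·7792) = √4706368 = 2169.4165
r = 1944 / 2169.4165 = 0.8961
t = r·√(n−2)/√(1−r²) = 0.8961·√6 / √(1−0.802995) = 2.194988 / 0.443852 = 4.945

4.945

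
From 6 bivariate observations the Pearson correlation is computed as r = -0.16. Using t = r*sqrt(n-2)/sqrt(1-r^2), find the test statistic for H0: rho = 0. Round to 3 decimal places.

-0.324

1 − r² = 1 − 0.0256 = 0.9744;  √(1−r²) = 0.987117
√(n−2) = √4 = 2.000000
t = r·√(n−2)/√(1−r²) = -0.16 · 2.000000 / 0.987117 = -0.324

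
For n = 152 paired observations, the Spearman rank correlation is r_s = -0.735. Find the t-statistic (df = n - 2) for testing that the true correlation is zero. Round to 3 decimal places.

t = r_s·√(n−2) / √(1−r_s²) with r_s = -0.735, n = 152
  = -0.735·√150 / √(1 − 0.540225)
  = -0.735·12.247449 / 0.678067
  = -9.001875 / 0.678067 = -13.276

-13.276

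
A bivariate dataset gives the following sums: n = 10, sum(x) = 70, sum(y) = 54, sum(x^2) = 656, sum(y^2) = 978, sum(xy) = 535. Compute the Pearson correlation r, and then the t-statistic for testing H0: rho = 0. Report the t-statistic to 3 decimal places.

Numerator: nΣxy − (Σx)(Σy) = 10·535 − (70)(54) = 1570
Denominator: √[(nΣx²−(Σx)²)(nΣy²−(Σy)²)]
  nΣx²−(Σx)² = 10·656 − 4900 = 1660;  nΣy²−(Σy)² = 10·978 − 2916 = 6864
  √(1660·6864) = √11394240 = 3375.5355
r = 1570 / 3375.5355 = 0.4651
t = r·√(n−2)/√(1−r²) = 0.4651·√8 / √(1−0.216318) = 1.315501 / 0.885258 = 1.486

1.486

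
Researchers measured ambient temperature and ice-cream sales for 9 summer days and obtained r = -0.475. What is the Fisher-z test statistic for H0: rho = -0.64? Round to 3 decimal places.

Fisher z: atanh(-0.475) = -0.516508, atanh(-0.64) = -0.758174
z = (z_r − z_0)·√(n−3) = (-0.516508 − (-0.758174))·√6 = 0.241666 · 2.449490 = 0.592

0.592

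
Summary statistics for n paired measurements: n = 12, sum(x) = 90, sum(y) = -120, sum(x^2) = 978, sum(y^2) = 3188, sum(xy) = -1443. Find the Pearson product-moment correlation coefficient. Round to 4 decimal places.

-0.6996

S_xy = nΣxy − ΣxΣy = 12·(-1443) − 90·(-120) = -17316 − (-10800) = -6516
S_xx = nΣx² − (Σx)² = 12·978 − 90² = 11736 − 8100 = 3636
S_yy = nΣy² − (Σy)² = 12·3188 − (-120)² = 38256 − 14400 = 23856
r = S_xy / √(S_xx·S_yy) = -6516 / √(3636·23856) = -6516 / √86740416 = -6516 / 9313.4535 = -0.6996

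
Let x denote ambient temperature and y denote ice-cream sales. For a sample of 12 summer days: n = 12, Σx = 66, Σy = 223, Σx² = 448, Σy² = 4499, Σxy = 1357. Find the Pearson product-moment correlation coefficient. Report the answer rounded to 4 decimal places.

S_xy = nΣxy − ΣxΣy = 12·1357 − 66·223 = 16284 − 14718 = 1566
S_xx = nΣx² − (Σx)² = 12·448 − 66² = 5376 − 4356 = 1020
S_yy = nΣy² − (Σy)² = 12·4499 − 223² = 53988 − 49729 = 4259
r = S_xy / √(S_xx·S_yy) = 1566 / √(1020·4259) = 1566 / √4344180 = 1566 / 2084.2697 = 0.7513

0.7513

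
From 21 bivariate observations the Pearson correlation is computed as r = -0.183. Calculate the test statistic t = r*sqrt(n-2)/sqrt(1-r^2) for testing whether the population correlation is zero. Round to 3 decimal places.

-0.811

1 − r² = 1 − 0.033489 = 0.966511;  √(1−r²) = 0.983113
√(n−2) = √19 = 4.358899
t = r·√(n−2)/√(1−r²) = -0.183 · 4.358899 / 0.983113 = -0.811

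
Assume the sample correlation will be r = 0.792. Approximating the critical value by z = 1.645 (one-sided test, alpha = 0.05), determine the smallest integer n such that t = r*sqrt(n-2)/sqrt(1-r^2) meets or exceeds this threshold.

4

r√(n−2)/√(1−r²) ≥ 1.645  ⇔  n−2 ≥ (1.645)²·(1−r²)/r²
(1−r²)/r² = (1−0.627264)/0.627264 = 0.5942
n ≥ 2 + 2.706025·0.5942 = 2 + 1.6079 = 3.6079
⌈3.6079⌉ = 4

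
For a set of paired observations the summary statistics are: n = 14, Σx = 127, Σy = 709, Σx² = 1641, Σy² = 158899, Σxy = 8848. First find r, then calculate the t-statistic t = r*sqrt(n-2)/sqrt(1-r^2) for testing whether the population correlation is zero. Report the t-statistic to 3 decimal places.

1.136

Numerator: nΣxy − (Σx)(Σy) = 14·8848 − (127)(709) = 33829
Denominator: √[(nΣx²−(Σx)²)(nΣy²−(Σy)²)]
  nΣx²−(Σx)² = 14·1641 − 16129 = 6845;  nΣy²−(Σy)² = 14·158899 − 502681 = 1721905
  √(6845·1721905) = √11786439725 = 108565.3707
r = 33829 / 108565.3707 = 0.3116
t = r·√(n−2)/√(1−r²) = 0.3116·√12 / √(1−0.097095) = 1.079414 / 0.950213 = 1.136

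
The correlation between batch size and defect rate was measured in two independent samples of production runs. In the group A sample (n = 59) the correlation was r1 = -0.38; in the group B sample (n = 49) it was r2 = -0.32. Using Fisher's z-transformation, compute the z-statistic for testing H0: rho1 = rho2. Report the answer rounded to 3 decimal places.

z1 = atanh(-0.38) = -0.400060,  z2 = atanh(-0.32) = -0.331647
SE = √(1/(n1−3) + 1/(n2−3)) = √(1/56 + 1/46) = √(0.0178571 + 0.0217391) = √0.0395962 = 0.198988
z = (z1 − z2)/SE = (-0.400060 − (-0.331647)) / 0.198988 = -0.068413 / 0.198988 = -0.344

-0.344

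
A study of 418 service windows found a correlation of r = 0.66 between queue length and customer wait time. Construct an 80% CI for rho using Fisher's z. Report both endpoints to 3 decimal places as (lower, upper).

(0.623, 0.694)

Fisher z: z_r = atanh(r) = ½·ln((1+0.66)/(1−0.66)) = 0.792814
SE(z) = 1/√(n−3) = 1/√415 = 0.049088
80% ⇒ z* = 1.282; margin = 1.282·0.049088 = 0.062931
CI on z-scale: (0.729883, 0.855745)
Back-transform: tanh(0.729883) = 0.622994, tanh(0.855745) = 0.694059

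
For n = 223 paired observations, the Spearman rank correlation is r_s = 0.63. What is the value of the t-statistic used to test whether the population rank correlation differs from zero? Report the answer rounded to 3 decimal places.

12.060

t = r_s·√(n−2) / √(1−r_s²) with r_s = 0.63, n = 223
  = 0.63·√221 / √(1 − 0.3969)
  = 0.63·14.866069 / 0.776595
  = 9.365623 / 0.776595 = 12.060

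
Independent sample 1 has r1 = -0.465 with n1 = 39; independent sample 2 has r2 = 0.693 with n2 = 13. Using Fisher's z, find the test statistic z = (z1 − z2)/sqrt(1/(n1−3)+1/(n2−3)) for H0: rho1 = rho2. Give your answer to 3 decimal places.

-3.797

Fisher z-transforms: z1 = atanh(-0.465) = -0.503672, z2 = atanh(0.693) = 0.853705; difference d = -1.357377
Var(d) = 1/36 + 1/10 = 0.0277778 + 0.1000000 = 0.1277778
z = d/√Var(d) = -1.357377 / √0.1277778 = -1.357377 / 0.357460 = -3.797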